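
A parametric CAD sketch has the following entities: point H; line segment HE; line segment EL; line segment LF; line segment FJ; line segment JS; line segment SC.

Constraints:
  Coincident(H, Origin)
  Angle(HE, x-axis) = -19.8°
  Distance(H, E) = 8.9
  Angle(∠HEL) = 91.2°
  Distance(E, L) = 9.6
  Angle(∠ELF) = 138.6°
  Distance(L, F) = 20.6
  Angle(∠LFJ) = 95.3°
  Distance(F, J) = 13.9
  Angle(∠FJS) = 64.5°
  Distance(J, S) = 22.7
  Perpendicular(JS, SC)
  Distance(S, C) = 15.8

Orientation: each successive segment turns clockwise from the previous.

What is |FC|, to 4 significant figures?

17.03

H is at the origin; HE runs at -19.8° with length 8.9, so E = (8.374, -3.015). ∠HEL = 91.2° gives EL at -108.6° from the x-axis; with |EL| = 9.6, L = (5.312, -12.11). ∠ELF = 138.6° gives LF at -150.0° from the x-axis; with |LF| = 20.6, F = (-12.53, -22.41). ∠LFJ = 95.3° gives FJ at 125.3° from the x-axis; with |FJ| = 13.9, J = (-20.56, -11.07). ∠FJS = 64.5° gives JS at 9.800° from the x-axis; with |JS| = 22.7, S = (1.808, -7.205). The perpendicularity gives SC at right angles to JS, so SC runs at -80.20°; with |SC| = 15.8, C = (4.498, -22.77). Then |FC| = |C − F| = 17.03.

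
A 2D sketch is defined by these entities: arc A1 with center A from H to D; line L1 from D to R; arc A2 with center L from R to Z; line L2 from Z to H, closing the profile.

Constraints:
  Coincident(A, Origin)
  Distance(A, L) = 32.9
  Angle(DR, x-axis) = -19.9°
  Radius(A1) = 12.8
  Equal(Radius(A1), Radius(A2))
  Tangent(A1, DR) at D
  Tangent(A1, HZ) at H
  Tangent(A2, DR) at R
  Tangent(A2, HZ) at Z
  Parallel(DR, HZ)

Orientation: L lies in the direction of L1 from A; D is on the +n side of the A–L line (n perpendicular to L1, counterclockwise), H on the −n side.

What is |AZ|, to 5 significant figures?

35.302

The slot axis is L1's direction at -19.9°, so u = (cos -19.9°, sin -19.9°) = (0.94029, -0.34038) and n = (−sin -19.9°, cos -19.9°) = (0.34038, 0.94029). A is at the origin and L lies 32.9 along u from A, so L = 32.9·u = (30.935, -11.198). Tangency of A1 to both parallel lines with radius 12.8 puts D and H at A ± 12.8·n: D = (4.3569, 12.036), H = (-4.3569, -12.036). Equal radii place R and Z the same way about L: R = L + 12.8·n = (35.292, 0.83720), Z = L − 12.8·n = (26.579, -23.234). Then |AZ| = |Z − A| = 35.302.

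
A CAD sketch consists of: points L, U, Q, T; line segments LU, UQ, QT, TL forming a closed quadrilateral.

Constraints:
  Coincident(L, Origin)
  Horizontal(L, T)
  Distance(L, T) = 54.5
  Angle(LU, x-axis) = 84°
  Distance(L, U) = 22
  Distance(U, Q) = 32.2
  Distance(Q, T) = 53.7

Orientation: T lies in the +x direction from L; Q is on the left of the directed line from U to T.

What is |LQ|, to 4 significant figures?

51.27

L is at the origin; L and T share the same y with |LT| = 54.5 and T in +x, so T = (54.5, 0). LU runs at 84.0° with |LU| = 22.0, so U = (2.300, 21.88). Q is determined by |UQ| = 32.2 and |QT| = 53.7 together: it lies at the intersection of circle(U, 32.2) and circle(T, 53.7). With |UT| = 56.60, the foot of the radical line on UT is 11.99 from U and the perpendicular offset is √(32.2² − 11.99²) = 29.89. Taking the left-of-UT solution: Q = (24.91, 44.81).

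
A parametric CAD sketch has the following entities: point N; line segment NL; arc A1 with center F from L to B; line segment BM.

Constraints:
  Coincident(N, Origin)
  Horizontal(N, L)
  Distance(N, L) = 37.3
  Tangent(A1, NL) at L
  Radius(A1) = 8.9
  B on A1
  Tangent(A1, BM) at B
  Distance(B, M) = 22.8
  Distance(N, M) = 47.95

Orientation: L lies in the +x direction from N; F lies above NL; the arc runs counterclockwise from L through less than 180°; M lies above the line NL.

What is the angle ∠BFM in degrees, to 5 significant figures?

68.677°

N is at the origin; NL is horizontal with |NL| = 37.3 and L on the +x side, so L = (37.300, 0.0000). Since A1 is tangent to NL there, FL ⟂ NL, so F = L + (0, 8.9) = (37.300, 8.9000). Since FB ⟂ BM (tangency), |FM| = √(8.9² + 22.8²) = 24.475 regardless of where B sits on A1. So M lies on both circle(N, 47.95) and circle(F, 24.475); the above-NL intersection is M = (34.575, 33.223). B is the foot of the tangent from M: B = (45.179, 13.039).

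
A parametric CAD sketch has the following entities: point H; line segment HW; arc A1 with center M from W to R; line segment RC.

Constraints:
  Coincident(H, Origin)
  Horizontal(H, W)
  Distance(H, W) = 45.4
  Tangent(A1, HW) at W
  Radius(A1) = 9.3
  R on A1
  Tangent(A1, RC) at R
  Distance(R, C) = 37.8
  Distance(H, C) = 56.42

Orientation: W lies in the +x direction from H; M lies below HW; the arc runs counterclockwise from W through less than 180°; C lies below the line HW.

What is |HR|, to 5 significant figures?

37.110

H is at the origin; HW is horizontal with |HW| = 45.4 and W on the +x side, so W = (45.400, 0.0000). Since A1 is tangent to HW there, MW ⟂ HW, so M = W + (0, -9.3) = (45.400, -9.3000). Since MR ⟂ RC (tangency), |MC| = √(9.3² + 37.8²) = 38.927 regardless of where R sits on A1. So C lies on both circle(H, 56.42) and circle(M, 38.927); the below-HW intersection is C = (32.587, -46.058). R is the foot of the tangent from C: R = (36.141, -8.4254).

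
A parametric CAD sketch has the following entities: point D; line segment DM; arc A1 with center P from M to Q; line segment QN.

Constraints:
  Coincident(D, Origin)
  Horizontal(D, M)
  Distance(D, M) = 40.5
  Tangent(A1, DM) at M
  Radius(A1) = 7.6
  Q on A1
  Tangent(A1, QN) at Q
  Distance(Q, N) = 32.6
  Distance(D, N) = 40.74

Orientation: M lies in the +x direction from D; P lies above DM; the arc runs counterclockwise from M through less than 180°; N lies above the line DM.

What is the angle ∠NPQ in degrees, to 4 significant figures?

76.88°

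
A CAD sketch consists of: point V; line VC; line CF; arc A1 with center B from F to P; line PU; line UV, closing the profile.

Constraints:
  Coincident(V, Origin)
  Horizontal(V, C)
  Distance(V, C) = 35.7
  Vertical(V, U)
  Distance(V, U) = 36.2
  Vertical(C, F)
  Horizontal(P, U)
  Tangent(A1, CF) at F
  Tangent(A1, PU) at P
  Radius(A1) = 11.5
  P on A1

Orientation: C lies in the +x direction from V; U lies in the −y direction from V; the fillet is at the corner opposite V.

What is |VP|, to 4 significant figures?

43.54

V is at the origin; V and C share the same y with |VC| = 35.7 and C on the +x side, so C = (35.70, 0.000). VU is vertical with |VU| = 36.2 and U on the −y side, so U = (0.000, -36.20). The virtual corner opposite V is at (35.70, -36.20). Tangency of A1 to CF means the radius BF is perpendicular to CF and tangency of A1 to PU means the radius BP is perpendicular to PU, with radius 11.5, so the center B sits 11.5 in from both sides at B = (24.20, -24.70). That places the tangent points at F = (35.70, -24.70) on CF and P = (24.20, -36.20) on PU. Then |VP| = |P − V| = 43.54.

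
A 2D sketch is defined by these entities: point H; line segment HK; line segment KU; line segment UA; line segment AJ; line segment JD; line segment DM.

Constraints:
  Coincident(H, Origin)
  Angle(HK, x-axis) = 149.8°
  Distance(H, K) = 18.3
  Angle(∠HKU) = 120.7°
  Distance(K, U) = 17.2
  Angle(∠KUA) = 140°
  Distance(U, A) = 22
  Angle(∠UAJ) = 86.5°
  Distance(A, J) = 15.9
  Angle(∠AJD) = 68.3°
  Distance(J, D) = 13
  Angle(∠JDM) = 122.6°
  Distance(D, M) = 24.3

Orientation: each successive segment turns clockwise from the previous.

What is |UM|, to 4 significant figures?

15.07

H is at the origin; HK runs at 149.8° with length 18.3, so K = (-15.82, 9.205). ∠HKU = 120.7° gives KU at 90.50° from the x-axis; with |KU| = 17.2, U = (-15.97, 26.40). ∠KUA = 140.0° gives UA at 50.50° from the x-axis; with |UA| = 22.0, A = (-1.973, 43.38). ∠UAJ = 86.5° gives AJ at -43.00° from the x-axis; with |AJ| = 15.9, J = (9.656, 32.54). ∠AJD = 68.3° gives JD at -154.7° from the x-axis; with |JD| = 13.0, D = (-2.097, 26.98). ∠JDM = 122.6° gives DM at 147.9° from the x-axis; with |DM| = 24.3, M = (-22.68, 39.89). Then |UM| = |M − U| = 15.07.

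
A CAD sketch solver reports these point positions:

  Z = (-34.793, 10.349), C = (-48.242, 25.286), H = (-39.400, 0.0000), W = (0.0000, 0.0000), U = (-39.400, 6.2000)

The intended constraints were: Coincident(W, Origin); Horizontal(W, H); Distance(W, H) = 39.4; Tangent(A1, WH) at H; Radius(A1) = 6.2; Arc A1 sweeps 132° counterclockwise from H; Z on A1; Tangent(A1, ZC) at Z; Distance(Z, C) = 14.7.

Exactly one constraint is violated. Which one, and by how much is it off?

Distance(Z, C) = 14.7 — off by 5.40.

W = (0.00, 0.00) ✓; W.y = 0.00, H.y = 0.00 ✓; |WH| = 39.40 ✓; ∠(UH, HW) = 90.00° ✓; |UH| = 6.200 ✓; bearing(U→Z) − bearing(U→H) = 132.0° ✓; |UZ| = 6.200 ✓; ∠(UZ, ZC) = 90.01° ✓; |ZC| = 20.10 ✗.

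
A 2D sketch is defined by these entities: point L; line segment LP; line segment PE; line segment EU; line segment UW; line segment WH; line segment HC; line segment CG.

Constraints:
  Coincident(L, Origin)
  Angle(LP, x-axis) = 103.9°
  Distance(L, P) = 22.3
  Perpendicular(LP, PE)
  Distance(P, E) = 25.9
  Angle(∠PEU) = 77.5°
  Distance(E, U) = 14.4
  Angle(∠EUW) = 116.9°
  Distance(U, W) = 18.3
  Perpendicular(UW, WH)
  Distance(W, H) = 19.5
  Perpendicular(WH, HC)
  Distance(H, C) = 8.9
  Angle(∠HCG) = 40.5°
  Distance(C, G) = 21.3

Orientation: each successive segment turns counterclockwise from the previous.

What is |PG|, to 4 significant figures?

15.32

WH ⟂ HC, so HC runs at 179.5°; with |HC| = 8.9, C = (-14.53, 21.94). ∠HCG = 40.5° gives CG at -41.00° from the x-axis; with |CG| = 21.3, G = (1.549, 7.970). Then |PG| = |G − P| = 15.32.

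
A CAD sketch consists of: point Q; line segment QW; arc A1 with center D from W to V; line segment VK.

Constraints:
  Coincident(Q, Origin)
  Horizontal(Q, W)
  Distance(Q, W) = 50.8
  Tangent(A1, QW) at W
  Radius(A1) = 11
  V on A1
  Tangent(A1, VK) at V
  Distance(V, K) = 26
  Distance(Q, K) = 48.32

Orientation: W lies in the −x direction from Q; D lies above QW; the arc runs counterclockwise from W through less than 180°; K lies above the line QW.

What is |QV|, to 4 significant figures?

40.98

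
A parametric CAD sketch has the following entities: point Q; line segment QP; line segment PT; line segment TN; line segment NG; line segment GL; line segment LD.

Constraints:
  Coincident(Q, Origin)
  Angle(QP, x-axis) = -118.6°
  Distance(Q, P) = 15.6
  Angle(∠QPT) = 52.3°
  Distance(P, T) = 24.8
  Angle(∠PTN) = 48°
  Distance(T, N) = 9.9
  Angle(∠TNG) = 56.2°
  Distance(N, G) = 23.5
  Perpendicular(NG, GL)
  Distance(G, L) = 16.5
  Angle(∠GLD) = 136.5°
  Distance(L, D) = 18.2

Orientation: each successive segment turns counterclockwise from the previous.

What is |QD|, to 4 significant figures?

41.61

Q is at the origin; QP runs at -118.6° with length 15.6, so P = (-7.468, -13.70). ∠QPT = 52.3° gives PT at 9.100° from the x-axis; with |PT| = 24.8, T = (17.02, -9.774). ∠PTN = 48.0° gives TN at 141.1° from the x-axis; with |TN| = 9.9, N = (9.316, -3.557). ∠TNG = 56.2° gives NG at -95.10° from the x-axis; with |NG| = 23.5, G = (7.227, -26.96). The perpendicularity gives GL at right angles to NG, so GL runs at -5.100°; with |GL| = 16.5, L = (23.66, -28.43). ∠GLD = 136.5° gives LD at 38.40° from the x-axis; with |LD| = 18.2, D = (37.92, -17.13). Then |QD| = |D − Q| = 41.61.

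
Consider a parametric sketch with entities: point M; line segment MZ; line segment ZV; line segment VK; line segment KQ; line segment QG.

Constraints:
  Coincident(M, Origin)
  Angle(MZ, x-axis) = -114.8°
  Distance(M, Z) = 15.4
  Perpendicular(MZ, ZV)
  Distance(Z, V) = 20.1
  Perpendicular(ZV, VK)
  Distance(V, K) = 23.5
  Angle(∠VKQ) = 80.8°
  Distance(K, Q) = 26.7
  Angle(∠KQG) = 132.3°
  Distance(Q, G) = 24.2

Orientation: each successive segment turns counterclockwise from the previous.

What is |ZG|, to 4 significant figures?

19.50

M is at the origin; MZ runs at -114.8° with length 15.4, so Z = (-6.460, -13.98). MZ ⟂ ZV, so ZV runs at -24.80°; with |ZV| = 20.1, V = (11.79, -22.41). ZV is perpendicular to VK, so VK runs at 65.20°; with |VK| = 23.5, K = (21.64, -1.078). ∠VKQ = 80.8° gives KQ at 164.4° from the x-axis; with |KQ| = 26.7, Q = (-4.073, 6.102). ∠KQG = 132.3° gives QG at -147.9° from the x-axis; with |QG| = 24.2, G = (-24.57, -6.758). Then |ZG| = |G − Z| = 19.50.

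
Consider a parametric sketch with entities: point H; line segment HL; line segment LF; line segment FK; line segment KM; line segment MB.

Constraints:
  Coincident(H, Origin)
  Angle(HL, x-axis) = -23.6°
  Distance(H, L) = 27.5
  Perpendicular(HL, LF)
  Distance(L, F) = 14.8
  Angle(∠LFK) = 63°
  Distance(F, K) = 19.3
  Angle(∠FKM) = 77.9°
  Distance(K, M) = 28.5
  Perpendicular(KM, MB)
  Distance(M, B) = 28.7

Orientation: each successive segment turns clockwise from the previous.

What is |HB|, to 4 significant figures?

50.59

H is at the origin; HL runs at -23.6° with length 27.5, so L = (25.20, -11.01). HL is perpendicular to LF, so LF runs at -113.6°; with |LF| = 14.8, F = (19.27, -24.57). ∠LFK = 63.0° gives FK at 129.4° from the x-axis; with |FK| = 19.3, K = (7.025, -9.658). ∠FKM = 77.9° gives KM at 27.30° from the x-axis; with |KM| = 28.5, M = (32.35, 3.414). KM ⟂ MB, so MB runs at -62.70°; with |MB| = 28.7, B = (45.51, -22.09). Then |HB| = |B − H| = 50.59.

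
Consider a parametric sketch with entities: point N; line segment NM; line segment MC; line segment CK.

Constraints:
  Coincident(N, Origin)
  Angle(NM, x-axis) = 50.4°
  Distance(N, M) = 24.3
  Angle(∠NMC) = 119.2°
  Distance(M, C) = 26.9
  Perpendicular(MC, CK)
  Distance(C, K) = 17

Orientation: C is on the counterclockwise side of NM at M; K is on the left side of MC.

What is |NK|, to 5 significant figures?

38.983

N is at the origin; NM runs at 50.4° with length 24.3, so M = 24.3·(cos 50.4°, sin 50.4°) = (15.489, 18.723). ∠NMC = 119.2°, so MC runs at 50.4° + (180° − 119.2°) = 111.20° from the x-axis; with |MC| = 26.9, C = M + 26.9·(cos 111.20°, sin 111.20°) = (5.7617, 43.803). MC is perpendicular to CK; with |CK| = 17.0 on the left of MC, K = C + 17.0·(-0.93232, -0.36162) = (-10.088, 37.655). Then |NK| = |K − N| = 38.983.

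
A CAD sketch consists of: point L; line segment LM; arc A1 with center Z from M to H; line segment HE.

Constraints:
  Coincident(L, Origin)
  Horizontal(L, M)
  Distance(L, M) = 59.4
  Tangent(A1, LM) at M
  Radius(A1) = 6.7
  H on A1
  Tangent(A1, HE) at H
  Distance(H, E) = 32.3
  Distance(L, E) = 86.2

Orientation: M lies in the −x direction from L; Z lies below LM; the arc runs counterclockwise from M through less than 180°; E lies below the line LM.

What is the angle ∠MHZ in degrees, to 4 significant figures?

58.22°

L is at the origin; LM is horizontal with |LM| = 59.4 and M on the −x side, so M = (-59.40, 0.000). The tangent condition forces ZM to be normal to LM, so Z = M + (0, -6.7) = (-59.40, -6.700). Since ZH ⟂ HE (tangency), |ZE| = √(6.7² + 32.3²) = 32.99 regardless of where H sits on A1. So E lies on both circle(L, 86.2) and circle(Z, 32.99); the below-LM intersection is E = (-79.78, -32.64). H is the foot of the tangent from E: H = (-65.40, -3.716).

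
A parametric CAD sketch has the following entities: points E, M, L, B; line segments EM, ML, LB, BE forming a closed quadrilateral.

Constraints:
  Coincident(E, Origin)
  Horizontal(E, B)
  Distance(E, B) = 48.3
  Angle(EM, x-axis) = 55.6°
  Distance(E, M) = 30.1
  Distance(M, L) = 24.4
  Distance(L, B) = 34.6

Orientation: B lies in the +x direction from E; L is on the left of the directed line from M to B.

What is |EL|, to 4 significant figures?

52.05

Checks: |ML| = 24.40 ✓; |LB| = 34.60 ✓.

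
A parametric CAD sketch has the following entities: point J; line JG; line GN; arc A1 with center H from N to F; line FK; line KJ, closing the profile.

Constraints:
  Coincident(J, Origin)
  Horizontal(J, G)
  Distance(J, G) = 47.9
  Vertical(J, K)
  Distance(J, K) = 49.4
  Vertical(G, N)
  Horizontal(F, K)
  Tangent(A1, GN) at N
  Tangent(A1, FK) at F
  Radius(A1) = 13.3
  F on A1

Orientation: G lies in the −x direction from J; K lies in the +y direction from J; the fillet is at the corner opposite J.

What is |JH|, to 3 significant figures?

50.0

J is at the origin; JG is horizontal with |JG| = 47.9 and G on the −x side, so G = (-47.9, 0.00). J and K share the same x with |JK| = 49.4 and K on the +y side, so K = (0.00, 49.4). The virtual corner opposite J is at (-47.9, 49.4). Tangency of A1 to GN means the radius HN is perpendicular to GN and since A1 is tangent to FK there, HF ⟂ FK, with radius 13.3, so the center H sits 13.3 in from both sides at H = (-34.6, 36.1). Then |JH| = |H − J| = 50.0.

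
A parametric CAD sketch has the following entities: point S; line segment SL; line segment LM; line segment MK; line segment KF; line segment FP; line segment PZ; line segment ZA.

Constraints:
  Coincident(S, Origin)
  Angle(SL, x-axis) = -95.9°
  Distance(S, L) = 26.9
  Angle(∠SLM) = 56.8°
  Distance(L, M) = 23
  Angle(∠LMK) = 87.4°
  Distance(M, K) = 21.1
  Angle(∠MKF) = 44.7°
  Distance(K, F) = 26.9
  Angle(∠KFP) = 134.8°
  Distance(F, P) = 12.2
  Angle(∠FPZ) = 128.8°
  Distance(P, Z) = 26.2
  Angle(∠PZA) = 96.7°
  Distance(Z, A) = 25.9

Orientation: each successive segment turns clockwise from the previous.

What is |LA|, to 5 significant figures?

44.006

S is at the origin; SL runs at -95.9° with length 26.9, so L = (-2.7651, -26.758). ∠SLM = 56.8° gives LM at 140.90° from the x-axis; with |LM| = 23.0, M = (-20.614, -12.252). ∠LMK = 87.4° gives MK at 48.300° from the x-axis; with |MK| = 21.1, K = (-6.5778, 3.5021). ∠MKF = 44.7° gives KF at -87.000° from the x-axis; with |KF| = 26.9, F = (-5.1700, -23.361). ∠KFP = 134.8° gives FP at -132.20° from the x-axis; with |FP| = 12.2, P = (-13.365, -32.399). ∠FPZ = 128.8° gives PZ at 176.60° from the x-axis; with |PZ| = 26.2, Z = (-39.519, -30.845). ∠PZA = 96.7° gives ZA at 93.300° from the x-axis; with |ZA| = 25.9, A = (-41.010, -4.9880). Then |LA| = |A − L| = 44.006.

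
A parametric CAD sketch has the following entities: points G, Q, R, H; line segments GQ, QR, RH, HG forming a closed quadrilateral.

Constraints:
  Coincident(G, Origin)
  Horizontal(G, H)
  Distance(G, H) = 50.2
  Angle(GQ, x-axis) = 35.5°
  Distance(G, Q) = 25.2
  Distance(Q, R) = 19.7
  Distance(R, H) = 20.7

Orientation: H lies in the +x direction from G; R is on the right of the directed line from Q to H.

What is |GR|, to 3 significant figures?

29.8

Checks: |QR| = 19.70 ✓; |RH| = 20.70 ✓.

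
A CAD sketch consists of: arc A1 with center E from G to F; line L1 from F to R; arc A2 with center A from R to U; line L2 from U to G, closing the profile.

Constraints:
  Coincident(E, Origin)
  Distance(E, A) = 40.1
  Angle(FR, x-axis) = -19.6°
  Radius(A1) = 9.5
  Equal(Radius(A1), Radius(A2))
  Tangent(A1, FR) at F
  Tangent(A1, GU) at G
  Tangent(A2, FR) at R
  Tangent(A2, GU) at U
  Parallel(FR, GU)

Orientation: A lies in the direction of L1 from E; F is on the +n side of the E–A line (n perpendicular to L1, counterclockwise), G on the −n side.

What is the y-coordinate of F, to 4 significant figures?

8.950

The slot axis is L1's direction at -19.6°, so u = (cos -19.6°, sin -19.6°) = (0.9421, -0.3355) and n = (−sin -19.6°, cos -19.6°) = (0.3355, 0.9421). E is at the origin and A lies 40.1 along u from E, so A = 40.1·u = (37.78, -13.45). Tangency of A1 to both parallel lines with radius 9.5 puts F and G at E ± 9.5·n: F = (3.187, 8.950), G = (-3.187, -8.950). So F.y = 8.950.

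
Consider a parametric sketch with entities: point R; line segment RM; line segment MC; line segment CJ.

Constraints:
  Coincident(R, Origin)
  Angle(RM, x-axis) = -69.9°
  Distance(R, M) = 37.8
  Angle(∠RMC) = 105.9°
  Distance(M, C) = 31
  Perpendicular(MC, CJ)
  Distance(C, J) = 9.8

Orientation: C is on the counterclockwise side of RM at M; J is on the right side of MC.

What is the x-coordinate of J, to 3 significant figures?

44.6

∠RMC = 105.9°, so MC runs at -69.9° + (180° − 105.9°) = 4.20° from the x-axis; with |MC| = 31.0, C = M + 31.0·(cos 4.20°, sin 4.20°) = (43.9, -33.2). MC is perpendicular to CJ; with |CJ| = 9.8 on the right of MC, J = C + 9.8·(0.0732, -0.997) = (44.6, -43.0). So J.x = 44.6.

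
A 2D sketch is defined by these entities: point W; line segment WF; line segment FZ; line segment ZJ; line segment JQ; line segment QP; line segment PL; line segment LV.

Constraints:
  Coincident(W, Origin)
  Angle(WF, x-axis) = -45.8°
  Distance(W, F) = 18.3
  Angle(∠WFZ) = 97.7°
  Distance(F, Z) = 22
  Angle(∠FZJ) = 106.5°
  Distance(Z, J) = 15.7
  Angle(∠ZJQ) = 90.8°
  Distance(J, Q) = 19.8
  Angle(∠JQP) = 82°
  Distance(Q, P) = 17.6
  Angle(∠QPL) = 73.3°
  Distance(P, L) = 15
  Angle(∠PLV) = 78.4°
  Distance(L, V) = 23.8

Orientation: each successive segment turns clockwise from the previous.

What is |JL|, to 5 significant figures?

11.765

∠JQP = 82.0° gives QP at -28.800° from the x-axis; with |QP| = 17.6, P = (7.0400, -14.622). ∠QPL = 73.3° gives PL at -135.50° from the x-axis; with |PL| = 15.0, L = (-3.6588, -25.135). Then |JL| = |L − J| = 11.765.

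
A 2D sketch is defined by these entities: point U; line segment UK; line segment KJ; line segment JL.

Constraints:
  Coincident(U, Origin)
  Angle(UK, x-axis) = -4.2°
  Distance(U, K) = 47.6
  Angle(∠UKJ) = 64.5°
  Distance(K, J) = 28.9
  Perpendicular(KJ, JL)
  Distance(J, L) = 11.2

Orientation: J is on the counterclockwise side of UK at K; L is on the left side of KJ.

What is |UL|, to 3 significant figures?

32.9

U is at the origin; UK runs at -4.2° with length 47.6, so K = 47.6·(cos -4.2°, sin -4.2°) = (47.5, -3.49). ∠UKJ = 64.5°, so KJ runs at -4.2° + (180° − 64.5°) = 111° from the x-axis; with |KJ| = 28.9, J = K + 28.9·(cos 111°, sin 111°) = (37.0, 23.4). KJ ⟂ JL; with |JL| = 11.2 on the left of KJ, L = J + 11.2·(-0.932, -0.363) = (26.5, 19.4). Then |UL| = |L − U| = 32.9.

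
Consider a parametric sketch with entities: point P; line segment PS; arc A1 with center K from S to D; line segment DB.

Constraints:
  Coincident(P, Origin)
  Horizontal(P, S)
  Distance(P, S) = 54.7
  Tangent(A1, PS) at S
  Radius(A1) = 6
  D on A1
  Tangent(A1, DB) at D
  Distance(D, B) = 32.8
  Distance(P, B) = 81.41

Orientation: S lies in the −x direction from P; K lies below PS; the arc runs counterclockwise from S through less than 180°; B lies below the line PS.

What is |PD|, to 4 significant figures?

60.18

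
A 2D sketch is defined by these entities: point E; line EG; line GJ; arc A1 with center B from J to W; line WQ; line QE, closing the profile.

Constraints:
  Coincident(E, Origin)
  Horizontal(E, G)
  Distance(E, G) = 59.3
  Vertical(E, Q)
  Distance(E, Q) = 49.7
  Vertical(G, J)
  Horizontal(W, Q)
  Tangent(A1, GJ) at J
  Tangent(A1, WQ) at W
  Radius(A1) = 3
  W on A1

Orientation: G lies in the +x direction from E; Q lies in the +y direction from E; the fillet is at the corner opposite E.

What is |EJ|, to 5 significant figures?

75.481

The virtual corner opposite E is at (59.300, 49.700). Since A1 is tangent to GJ there, BJ ⟂ GJ and tangency of A1 to WQ means the radius BW is perpendicular to WQ, with radius 3.0, so the center B sits 3.0 in from both sides at B = (56.300, 46.700). That places the tangent points at J = (59.300, 46.700) on GJ and W = (56.300, 49.700) on WQ. Then |EJ| = |J − E| = 75.481.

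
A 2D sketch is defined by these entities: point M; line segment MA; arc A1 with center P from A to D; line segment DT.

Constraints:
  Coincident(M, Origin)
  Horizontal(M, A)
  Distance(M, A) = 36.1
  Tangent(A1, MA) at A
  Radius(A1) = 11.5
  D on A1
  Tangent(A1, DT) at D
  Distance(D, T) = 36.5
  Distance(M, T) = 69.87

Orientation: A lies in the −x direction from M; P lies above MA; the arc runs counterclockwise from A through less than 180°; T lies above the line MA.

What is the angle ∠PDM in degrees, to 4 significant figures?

102.1°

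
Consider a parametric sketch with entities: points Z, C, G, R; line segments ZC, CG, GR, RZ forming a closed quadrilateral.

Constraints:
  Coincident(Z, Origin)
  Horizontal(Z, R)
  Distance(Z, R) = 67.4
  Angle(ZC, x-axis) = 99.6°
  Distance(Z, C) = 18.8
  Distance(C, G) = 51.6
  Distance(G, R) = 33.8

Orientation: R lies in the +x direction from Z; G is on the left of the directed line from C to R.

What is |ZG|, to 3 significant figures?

55.0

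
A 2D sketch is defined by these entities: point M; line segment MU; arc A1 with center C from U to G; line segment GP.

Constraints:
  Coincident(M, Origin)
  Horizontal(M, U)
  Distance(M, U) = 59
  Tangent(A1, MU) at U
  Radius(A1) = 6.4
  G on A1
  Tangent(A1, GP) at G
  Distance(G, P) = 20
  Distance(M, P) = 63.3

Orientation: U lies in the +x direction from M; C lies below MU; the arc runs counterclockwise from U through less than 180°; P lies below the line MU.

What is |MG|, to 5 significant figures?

53.326

M is at the origin; MU is horizontal with |MU| = 59.0 and U on the +x side, so U = (59.000, 0.0000). Tangency of A1 to MU means the radius CU is perpendicular to MU, so C = U + (0, -6.4) = (59.000, -6.4000). Since CG ⟂ GP (tangency), |CP| = √(6.4² + 20.0²) = 20.999 regardless of where G sits on A1. So P lies on both circle(M, 63.3) and circle(C, 20.999); the below-MU intersection is P = (57.104, -27.313). G is the foot of the tangent from P: G = (52.753, -7.7923).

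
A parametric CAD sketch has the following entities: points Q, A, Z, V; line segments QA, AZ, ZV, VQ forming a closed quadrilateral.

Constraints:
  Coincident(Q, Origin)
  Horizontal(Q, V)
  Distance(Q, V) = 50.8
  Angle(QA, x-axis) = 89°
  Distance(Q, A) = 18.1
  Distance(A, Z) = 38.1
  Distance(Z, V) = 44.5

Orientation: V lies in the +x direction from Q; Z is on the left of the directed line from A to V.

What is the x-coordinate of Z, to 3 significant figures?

31.4

Q is at the origin; Q and V share the same y with |QV| = 50.8 and V in +x, so V = (50.8, 0). QA runs at 89.0° with |QA| = 18.1, so A = (0.316, 18.1). Z is determined by |AZ| = 38.1 and |ZV| = 44.5 together: it lies at the intersection of circle(A, 38.1) and circle(V, 44.5). With |AV| = 53.6, the foot of the radical line on AV is 21.9 from A and the perpendicular offset is √(38.1² − 21.9²) = 31.2. Taking the left-of-AV solution: Z = (31.4, 40.1).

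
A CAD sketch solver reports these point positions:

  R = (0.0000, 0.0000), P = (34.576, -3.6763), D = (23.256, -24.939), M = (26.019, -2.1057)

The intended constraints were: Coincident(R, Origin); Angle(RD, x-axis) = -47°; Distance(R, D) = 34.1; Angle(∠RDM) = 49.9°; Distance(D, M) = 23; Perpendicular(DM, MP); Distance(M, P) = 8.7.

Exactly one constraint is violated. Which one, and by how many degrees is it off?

Perpendicular(DM, MP) — off by 3.50°.

R = (0.00, 0.00) ✓; RD at -47.00° ✓; |RD| = 34.10 ✓; ∠RDM = 49.90° ✓; |DM| = 23.00 ✓; ∠(DM, MP) = 93.50° ✗; |MP| = 8.700 ✓.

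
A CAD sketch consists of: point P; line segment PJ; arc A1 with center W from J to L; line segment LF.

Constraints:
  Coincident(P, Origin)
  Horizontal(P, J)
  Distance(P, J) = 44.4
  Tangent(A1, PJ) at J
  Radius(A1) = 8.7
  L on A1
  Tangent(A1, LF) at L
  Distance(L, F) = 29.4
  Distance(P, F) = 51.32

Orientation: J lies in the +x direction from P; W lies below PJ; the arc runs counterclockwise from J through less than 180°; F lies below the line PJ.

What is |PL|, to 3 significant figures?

36.7

P is at the origin; PJ is horizontal with |PJ| = 44.4 and J on the +x side, so J = (44.4, 0.00). The tangent condition forces WJ to be normal to PJ, so W = J + (0, -8.7) = (44.4, -8.70). Since WL ⟂ LF (tangency), |WF| = √(8.7² + 29.4²) = 30.7 regardless of where L sits on A1. So F lies on both circle(P, 51.32) and circle(W, 30.7); the below-PJ intersection is F = (34.7, -37.8). L is the foot of the tangent from F: L = (35.7, -8.41).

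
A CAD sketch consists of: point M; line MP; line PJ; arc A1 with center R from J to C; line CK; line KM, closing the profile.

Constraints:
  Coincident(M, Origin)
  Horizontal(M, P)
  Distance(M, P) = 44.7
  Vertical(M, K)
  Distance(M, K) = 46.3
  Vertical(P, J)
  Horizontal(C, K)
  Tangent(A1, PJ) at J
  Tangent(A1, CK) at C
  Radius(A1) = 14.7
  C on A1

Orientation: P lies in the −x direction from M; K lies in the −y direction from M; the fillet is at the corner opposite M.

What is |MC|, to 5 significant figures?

55.170

M is at the origin; MP is horizontal with |MP| = 44.7 and P on the −x side, so P = (-44.700, 0.0000). MK is vertical with |MK| = 46.3 and K on the −y side, so K = (0.0000, -46.300). The virtual corner opposite M is at (-44.700, -46.300). Since A1 is tangent to PJ there, RJ ⟂ PJ and tangency of A1 to CK means the radius RC is perpendicular to CK, with radius 14.7, so the center R sits 14.7 in from both sides at R = (-30.000, -31.600). That places the tangent points at J = (-44.700, -31.600) on PJ and C = (-30.000, -46.300) on CK. Then |MC| = |C − M| = 55.170.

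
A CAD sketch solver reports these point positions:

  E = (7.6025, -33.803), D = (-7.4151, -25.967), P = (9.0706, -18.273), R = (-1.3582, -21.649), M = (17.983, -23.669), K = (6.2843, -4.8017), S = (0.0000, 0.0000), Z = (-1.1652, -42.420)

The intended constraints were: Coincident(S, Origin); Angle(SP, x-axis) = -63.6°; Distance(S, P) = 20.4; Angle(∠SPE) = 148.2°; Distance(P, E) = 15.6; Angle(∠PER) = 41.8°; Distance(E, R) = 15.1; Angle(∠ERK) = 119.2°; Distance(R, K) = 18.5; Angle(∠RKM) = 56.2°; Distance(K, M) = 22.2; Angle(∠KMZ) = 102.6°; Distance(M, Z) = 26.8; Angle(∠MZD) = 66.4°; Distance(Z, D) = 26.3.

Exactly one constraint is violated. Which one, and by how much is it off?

Distance(Z, D) = 26.3 — off by 8.70.

S = (0.00, 0.00) ✓; SP at -63.60° ✓; |SP| = 20.40 ✓; ∠SPE = 148.2° ✓; |PE| = 15.60 ✓; ∠PER = 41.80° ✓; |ER| = 15.10 ✓; ∠ERK = 119.2° ✓; |RK| = 18.50 ✓; ∠RKM = 56.20° ✓; |KM| = 22.20 ✓; ∠KMZ = 102.6° ✓; |MZ| = 26.80 ✓; ∠MZD = 66.40° ✓; |ZD| = 17.60 ✗.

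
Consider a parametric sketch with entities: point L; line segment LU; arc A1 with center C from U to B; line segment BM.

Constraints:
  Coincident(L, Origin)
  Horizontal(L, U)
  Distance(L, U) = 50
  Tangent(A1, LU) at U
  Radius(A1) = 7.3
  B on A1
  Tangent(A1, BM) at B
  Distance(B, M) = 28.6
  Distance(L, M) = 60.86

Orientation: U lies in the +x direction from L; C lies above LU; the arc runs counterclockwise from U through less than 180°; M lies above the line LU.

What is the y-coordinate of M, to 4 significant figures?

36.78

Checks: |CB| = 7.300 ✓; ∠(CB, BM) = 90.00° ✓; |BM| = 28.60 ✓; |LM| = 60.86 ✓.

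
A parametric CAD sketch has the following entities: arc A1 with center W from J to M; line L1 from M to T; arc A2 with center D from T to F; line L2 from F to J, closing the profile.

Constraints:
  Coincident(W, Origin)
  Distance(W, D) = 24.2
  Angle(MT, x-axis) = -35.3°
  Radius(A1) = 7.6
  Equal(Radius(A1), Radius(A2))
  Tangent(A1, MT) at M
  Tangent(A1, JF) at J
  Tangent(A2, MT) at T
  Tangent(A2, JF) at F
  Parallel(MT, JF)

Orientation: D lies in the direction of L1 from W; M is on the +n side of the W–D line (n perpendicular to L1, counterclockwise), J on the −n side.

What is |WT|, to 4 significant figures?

25.37

The slot axis is L1's direction at -35.3°, so u = (cos -35.3°, sin -35.3°) = (0.8161, -0.5779) and n = (−sin -35.3°, cos -35.3°) = (0.5779, 0.8161). W is at the origin and D lies 24.2 along u from W, so D = 24.2·u = (19.75, -13.98). Tangency of A1 to both parallel lines with radius 7.6 puts M and J at W ± 7.6·n: M = (4.392, 6.203), J = (-4.392, -6.203). Equal radii place T and F the same way about D: T = D + 7.6·n = (24.14, -7.782), F = D − 7.6·n = (15.36, -20.19). Then |WT| = |T − W| = 25.37.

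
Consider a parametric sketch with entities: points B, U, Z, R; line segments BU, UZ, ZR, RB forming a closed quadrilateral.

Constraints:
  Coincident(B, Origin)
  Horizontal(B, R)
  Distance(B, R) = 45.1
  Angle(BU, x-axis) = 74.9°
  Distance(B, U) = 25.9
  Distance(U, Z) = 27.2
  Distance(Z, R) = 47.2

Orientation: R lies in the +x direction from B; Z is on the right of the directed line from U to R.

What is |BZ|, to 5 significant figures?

2.2139

Checks: |UZ| = 27.20 ✓; |ZR| = 47.20 ✓.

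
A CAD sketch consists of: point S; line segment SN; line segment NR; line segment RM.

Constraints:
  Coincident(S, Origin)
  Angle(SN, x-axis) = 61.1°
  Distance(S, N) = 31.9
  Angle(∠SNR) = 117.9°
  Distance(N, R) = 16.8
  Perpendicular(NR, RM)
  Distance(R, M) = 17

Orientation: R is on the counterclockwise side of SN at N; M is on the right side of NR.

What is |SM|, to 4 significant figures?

55.22

S is at the origin; SN runs at 61.1° with length 31.9, so N = 31.9·(cos 61.1°, sin 61.1°) = (15.42, 27.93). ∠SNR = 117.9°, so NR runs at 61.1° + (180° − 117.9°) = 123.2° from the x-axis; with |NR| = 16.8, R = N + 16.8·(cos 123.2°, sin 123.2°) = (6.218, 41.98). NR is perpendicular to RM; with |RM| = 17.0 on the right of NR, M = R + 17.0·(0.8368, 0.5476) = (20.44, 51.29). Then |SM| = |M − S| = 55.22.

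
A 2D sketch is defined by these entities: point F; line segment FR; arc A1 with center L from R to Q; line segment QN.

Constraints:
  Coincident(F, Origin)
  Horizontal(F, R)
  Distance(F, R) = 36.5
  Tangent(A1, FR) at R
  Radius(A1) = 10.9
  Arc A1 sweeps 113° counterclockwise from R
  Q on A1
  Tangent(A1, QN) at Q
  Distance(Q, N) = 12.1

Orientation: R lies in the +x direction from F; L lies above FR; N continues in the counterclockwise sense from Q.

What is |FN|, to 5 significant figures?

49.389

F is at the origin; FR is horizontal with |FR| = 36.5 and R on the +x side, so R = (36.500, 0.0000). Since A1 is tangent to FR there, LR ⟂ FR, so L = R + (0, 10.9) = (36.500, 10.900). On A1, R sits at bearing -90° from L; a 113° counterclockwise sweep puts Q at bearing 23°, so Q = L + 10.9·(cos 23°, sin 23°) = (46.534, 15.159). Since A1 is tangent to QN there, LQ ⟂ QN, so QN runs along (−sin 23°, cos 23°); with |QN| = 12.1, N = (41.806, 26.297). Then |FN| = |N − F| = 49.389.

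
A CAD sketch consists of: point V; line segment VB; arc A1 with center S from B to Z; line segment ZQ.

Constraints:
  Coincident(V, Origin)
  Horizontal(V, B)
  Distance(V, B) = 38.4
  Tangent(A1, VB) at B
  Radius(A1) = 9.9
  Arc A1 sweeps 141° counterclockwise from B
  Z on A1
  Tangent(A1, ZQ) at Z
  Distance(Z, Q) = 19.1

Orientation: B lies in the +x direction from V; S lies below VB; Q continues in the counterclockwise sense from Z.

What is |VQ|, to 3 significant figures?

55.6

On A1, B sits at bearing 90° from S; a 141° counterclockwise sweep puts Z at bearing 231°, so Z = S + 9.9·(cos 231°, sin 231°) = (32.2, -17.6). Tangency of A1 to ZQ means the radius SZ is perpendicular to ZQ, so ZQ runs along (−sin 231°, cos 231°); with |ZQ| = 19.1, Q = (47.0, -29.6). Then |VQ| = |Q − V| = 55.6.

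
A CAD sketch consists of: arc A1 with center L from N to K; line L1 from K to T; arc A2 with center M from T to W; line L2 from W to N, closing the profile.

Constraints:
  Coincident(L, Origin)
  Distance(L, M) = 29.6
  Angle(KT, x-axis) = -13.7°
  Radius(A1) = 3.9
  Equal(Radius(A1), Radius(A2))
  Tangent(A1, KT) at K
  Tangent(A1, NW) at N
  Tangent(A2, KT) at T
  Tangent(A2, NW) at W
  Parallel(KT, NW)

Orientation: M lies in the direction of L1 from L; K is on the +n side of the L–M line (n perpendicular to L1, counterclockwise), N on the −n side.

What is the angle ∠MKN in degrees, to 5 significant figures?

82.494°

The slot axis is L1's direction at -13.7°, so u = (cos -13.7°, sin -13.7°) = (0.97155, -0.23684) and n = (−sin -13.7°, cos -13.7°) = (0.23684, 0.97155). L is at the origin and M lies 29.6 along u from L, so M = 29.6·u = (28.758, -7.0104). Tangency of A1 to both parallel lines with radius 3.9 puts K and N at L ± 3.9·n: K = (0.92367, 3.7890), N = (-0.92367, -3.7890). Then cos ∠MKN = KM·KN / (|KM||KN|), giving 82.494°.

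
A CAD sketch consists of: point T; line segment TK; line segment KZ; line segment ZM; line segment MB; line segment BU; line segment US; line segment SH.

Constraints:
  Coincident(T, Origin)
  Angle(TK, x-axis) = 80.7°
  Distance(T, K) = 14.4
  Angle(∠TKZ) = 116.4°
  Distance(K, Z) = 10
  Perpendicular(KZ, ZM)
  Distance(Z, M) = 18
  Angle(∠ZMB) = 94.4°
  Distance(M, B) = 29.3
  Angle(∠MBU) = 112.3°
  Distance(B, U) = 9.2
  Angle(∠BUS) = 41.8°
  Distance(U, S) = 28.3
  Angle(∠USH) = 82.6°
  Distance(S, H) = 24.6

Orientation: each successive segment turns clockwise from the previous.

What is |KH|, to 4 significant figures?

44.83

T is at the origin; TK runs at 80.7° with length 14.4, so K = (2.327, 14.21). ∠TKZ = 116.4° gives KZ at 17.10° from the x-axis; with |KZ| = 10.0, Z = (11.89, 17.15). The perpendicularity gives ZM at right angles to KZ, so ZM runs at -72.90°; with |ZM| = 18.0, M = (17.18, -0.05315). ∠ZMB = 94.4° gives MB at -158.5° from the x-axis; with |MB| = 29.3, B = (-10.08, -10.79). ∠MBU = 112.3° gives BU at 133.8° from the x-axis; with |BU| = 9.2, U = (-16.45, -4.151). ∠BUS = 41.8° gives US at -4.400° from the x-axis; with |US| = 28.3, S = (11.77, -6.323). ∠USH = 82.6° gives SH at -101.8° from the x-axis; with |SH| = 24.6, H = (6.735, -30.40). Then |KH| = |H − K| = 44.83.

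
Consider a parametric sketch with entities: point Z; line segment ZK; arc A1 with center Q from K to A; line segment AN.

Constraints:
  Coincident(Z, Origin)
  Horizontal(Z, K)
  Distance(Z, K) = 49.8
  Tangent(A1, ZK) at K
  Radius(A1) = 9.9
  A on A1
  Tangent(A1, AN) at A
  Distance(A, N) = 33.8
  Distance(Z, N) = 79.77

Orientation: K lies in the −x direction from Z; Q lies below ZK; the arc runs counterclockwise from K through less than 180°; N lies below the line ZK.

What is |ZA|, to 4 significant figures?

59.62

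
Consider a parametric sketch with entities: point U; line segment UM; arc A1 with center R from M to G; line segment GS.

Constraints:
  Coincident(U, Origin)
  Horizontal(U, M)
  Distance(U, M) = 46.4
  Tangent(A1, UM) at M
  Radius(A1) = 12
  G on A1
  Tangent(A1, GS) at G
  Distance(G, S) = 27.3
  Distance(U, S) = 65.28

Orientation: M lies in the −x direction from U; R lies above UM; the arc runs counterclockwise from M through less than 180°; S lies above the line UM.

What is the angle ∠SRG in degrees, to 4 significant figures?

66.27°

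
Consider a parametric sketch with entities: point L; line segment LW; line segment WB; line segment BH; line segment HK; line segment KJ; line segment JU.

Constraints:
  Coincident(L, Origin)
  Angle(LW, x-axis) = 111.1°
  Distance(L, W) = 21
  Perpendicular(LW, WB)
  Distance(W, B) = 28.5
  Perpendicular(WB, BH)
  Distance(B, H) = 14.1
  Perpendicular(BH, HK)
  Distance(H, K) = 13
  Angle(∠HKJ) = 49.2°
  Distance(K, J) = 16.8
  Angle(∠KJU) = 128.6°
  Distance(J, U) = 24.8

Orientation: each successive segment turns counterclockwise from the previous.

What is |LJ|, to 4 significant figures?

32.95

L is at the origin; LW runs at 111.1° with length 21.0, so W = (-7.560, 19.59). LW is perpendicular to WB, so WB runs at -158.9°; with |WB| = 28.5, B = (-34.15, 9.332). WB ⟂ BH, so BH runs at -68.90°; with |BH| = 14.1, H = (-29.07, -3.823). BH ⟂ HK, so HK runs at 21.10°; with |HK| = 13.0, K = (-16.94, 0.8574). ∠HKJ = 49.2° gives KJ at 151.9° from the x-axis; with |KJ| = 16.8, J = (-31.76, 8.770). Then |LJ| = |J − L| = 32.95.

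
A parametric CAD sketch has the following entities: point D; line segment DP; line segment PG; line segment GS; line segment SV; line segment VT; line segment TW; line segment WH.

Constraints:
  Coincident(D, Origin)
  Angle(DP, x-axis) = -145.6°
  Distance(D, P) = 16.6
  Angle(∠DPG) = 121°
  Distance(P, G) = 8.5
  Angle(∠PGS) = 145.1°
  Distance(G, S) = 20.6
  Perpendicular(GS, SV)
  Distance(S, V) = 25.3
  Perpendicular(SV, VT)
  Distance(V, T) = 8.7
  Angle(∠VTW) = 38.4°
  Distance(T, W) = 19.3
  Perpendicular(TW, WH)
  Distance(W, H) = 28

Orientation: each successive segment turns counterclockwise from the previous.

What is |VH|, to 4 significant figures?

25.81

∠VTW = 38.4° gives TW at -90.10° from the x-axis; with |TW| = 19.3, W = (14.00, -30.82). TW ⟂ WH, so WH runs at -0.1000°; with |WH| = 28.0, H = (42.00, -30.87). Then |VH| = |H − V| = 25.81.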